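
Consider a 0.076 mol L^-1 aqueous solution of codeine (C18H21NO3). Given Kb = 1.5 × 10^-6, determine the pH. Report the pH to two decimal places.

C18H21NO3 + H2O ⇌ C18H22NO3+ + OH-
Kb = x²/(0.076 − x) = 1.5 × 10^-6
Neglecting x in the denominator: x = √(1.5 × 10^-6 × 0.076) = 3.38 × 10^-4 M
pOH = −log(3.38 × 10^-4) = 3.47; pH = 14.00 − 3.47 = 10.53

pH = 10.53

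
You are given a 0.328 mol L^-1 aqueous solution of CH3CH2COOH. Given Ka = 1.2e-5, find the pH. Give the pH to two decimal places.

CH3CH2COOH ⇌ CH3CH2COO- + H+
From the ICE table, Ka = x²/(0.328 − x) = 1.2 × 10^-5.
Assume x ≪ 0.328: x ≈ √(1.2 × 10^-5 × 0.328) = 1.98 × 10^-3 M
pH = −log[H+] = −log(1.98 × 10^-3) = 2.70

pH = 2.70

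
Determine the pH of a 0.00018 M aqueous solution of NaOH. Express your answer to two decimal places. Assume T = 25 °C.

NaOH is a strong base; [OH-] = 0.00018 M.
pOH = -log(0.00018) = 3.74
pH = 14.00 - 3.74 = 10.26

pH = 10.26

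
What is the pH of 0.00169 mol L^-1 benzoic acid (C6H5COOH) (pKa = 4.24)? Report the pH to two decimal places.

C6H5COOH ⇌ C6H5COO- + H+
Ka = 10^(−4.24) = 5.75 × 10^-5
Ka = [H+]²/(0.00169 − [H+]) = 5.75 × 10^-5
Here C₀/Ka ≈ 29.4, so the small-[H+] approximation fails. Use the quadratic:
[H+] = (−Ka + √(Ka² + 4·Ka·C₀))/2 = 2.84 × 10^-4 M
pH = −log(2.84 × 10^-4) = 3.55

pH = 3.55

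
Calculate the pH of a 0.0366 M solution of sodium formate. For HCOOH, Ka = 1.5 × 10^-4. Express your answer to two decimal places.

HCOO- is the conjugate base of the weak acid HCOOH.
Kb = Kw/Ka = 1.0×10^-14 / 1.5 × 10^-4 = 6.67 × 10^-11
From the ICE table, Kb = x²/(0.0366 − x) = 6.67 × 10^-11.
Since Kb ≪ C₀, x ≈ √(Kb·C₀) = 1.56 × 10^-6 M.
pOH = −log(1.56 × 10^-6) = 5.81; pH = 14.00 − 5.81 = 8.19

pH = 8.19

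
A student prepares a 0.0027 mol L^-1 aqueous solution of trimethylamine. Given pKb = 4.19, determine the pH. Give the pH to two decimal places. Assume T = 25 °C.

(CH3)3N + H2O ⇌ (CH3)3NH+ + OH-
Kb = 10^(−4.19) = 6.46 × 10^-5
From the ICE table, Kb = [OH-]²/(0.0027 − [OH-]) = 6.46 × 10^-5.
Here C₀/Kb ≈ 41.8, so the small-[OH-] approximation fails. Use the quadratic:
[OH-] = (−Kb + √(Kb² + 4·Kb·C₀))/2 = 3.87 × 10^-4 M
pOH = −log(3.87 × 10^-4) = 3.41; pH = 14.00 − 3.41 = 10.59

pH = 10.59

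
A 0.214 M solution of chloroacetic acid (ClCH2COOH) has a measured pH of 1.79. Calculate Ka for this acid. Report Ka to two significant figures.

Ka = 1.3 × 10^-3

[H+] = 10^(-1.79) = 1.62 × 10^-2 M
At equilibrium [HA] = 0.214 − 1.62 × 10^-2 = 1.98 × 10^-1 M
Ka = [H+][A-]/[HA] = (1.62 × 10^-2)² / 1.98 × 10^-1 = 1.3 × 10^-3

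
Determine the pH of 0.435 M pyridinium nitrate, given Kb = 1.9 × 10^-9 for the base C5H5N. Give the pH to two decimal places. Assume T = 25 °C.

pH = 2.82

C5H5NH+ is the conjugate acid of the weak base C5H5N.
Ka = Kw/Kb = 1.0×10^-14 / 1.9 × 10^-9 = 5.26 × 10^-6
From the ICE table, Ka = [H+]²/(0.435 − [H+]) = 5.26 × 10^-6.
Neglecting [H+] in the denominator: [H+] = √(5.26 × 10^-6 × 0.435) = 1.51 × 10^-3 M
pH = −log[H+] = −log(1.51 × 10^-3) = 2.82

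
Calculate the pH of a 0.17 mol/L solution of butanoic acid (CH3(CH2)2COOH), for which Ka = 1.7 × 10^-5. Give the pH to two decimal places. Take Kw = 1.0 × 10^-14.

CH3(CH2)2COOH ⇌ CH3(CH2)2COO- + H+
Let x = [H+] at equilibrium. Ka = x²/(0.17 − x).
Neglecting x in the denominator: x = √(1.7 × 10^-5 × 0.17) = 1.70 × 10^-3 M
pH = −log(1.70 × 10^-3) = 2.77

pH = 2.77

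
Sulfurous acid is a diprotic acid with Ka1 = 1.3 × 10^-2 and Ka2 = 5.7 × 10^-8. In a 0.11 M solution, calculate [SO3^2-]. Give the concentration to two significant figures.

5.7 × 10^-8 M

First ionization gives [H+] ≈ [HSO3-] = 3.19 × 10^-2 M.
Second step: Ka2 = [H+][SO3^2-]/[HSO3-] ≈ [SO3^2-] (since [H+] ≈ [HSO3-]).
So [SO3^2-] ≈ Ka2.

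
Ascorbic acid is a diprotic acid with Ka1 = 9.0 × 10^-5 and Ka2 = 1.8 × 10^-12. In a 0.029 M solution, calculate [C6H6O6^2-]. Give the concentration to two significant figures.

1.8 × 10^-12 M

First ionization gives [H+] ≈ [HC6H6O6-] = 1.57 × 10^-3 M.
Second step: Ka2 = [H+][C6H6O6^2-]/[HC6H6O6-] ≈ [C6H6O6^2-] (since [H+] ≈ [HC6H6O6-]).
So [C6H6O6^2-] ≈ Ka2.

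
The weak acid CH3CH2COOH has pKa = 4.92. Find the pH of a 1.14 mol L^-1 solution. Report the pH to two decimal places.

pH = 2.43

CH3CH2COOH ⇌ CH3CH2COO- + H+
Ka = 10^(−4.92) = 1.20 × 10^-5
Ka = [H+]²/(1.14 − [H+]) = 1.20 × 10^-5
Neglecting [H+] in the denominator: [H+] = √(1.20 × 10^-5 × 1.14) = 3.70 × 10^-3 M
([H+]/C₀ = 0.32% < 5%, so the approximation holds.)
pH = −log(3.70 × 10^-3) = 2.43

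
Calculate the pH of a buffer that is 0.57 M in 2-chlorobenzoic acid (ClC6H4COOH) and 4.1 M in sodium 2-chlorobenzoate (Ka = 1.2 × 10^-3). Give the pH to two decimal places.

pKa = −log(1.2 × 10^-3) = 2.921
Henderson–Hasselbalch: pH = pKa + log([ClC6H4COO-]/[ClC6H4COOH]) = 2.921 + log(4.1/0.57)
pH = 2.921 + (+0.857) = 3.78

pH = 3.78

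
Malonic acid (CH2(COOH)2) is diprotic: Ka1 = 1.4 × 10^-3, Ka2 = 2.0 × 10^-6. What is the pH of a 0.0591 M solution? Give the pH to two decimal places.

pH = 2.07

Since Ka1 ≫ Ka2, the first ionization dominates [H+].
Ka1 = x²/(0.0591 − x) = 1.4 × 10^-3
Solving the quadratic: x = (−Ka1 + √(Ka1² + 4·Ka1·C₀))/2 = 8.42 × 10^-3 M
pH = −log(8.42 × 10^-3) = 2.07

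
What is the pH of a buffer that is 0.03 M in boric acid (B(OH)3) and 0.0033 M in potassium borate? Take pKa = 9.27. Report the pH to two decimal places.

pH = pKa + log([A⁻]/[HA]) = 9.27 + log(0.0033/0.03)
pH = 9.27 + (-0.959) = 8.31

pH = 8.31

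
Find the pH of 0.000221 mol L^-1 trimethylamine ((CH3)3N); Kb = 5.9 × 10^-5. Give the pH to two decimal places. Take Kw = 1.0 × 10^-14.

(CH3)3N + H2O ⇌ (CH3)3NH+ + OH-
From the ICE table, Kb = [OH-]²/(0.000221 − [OH-]) = 5.9 × 10^-5.
The 5% rule fails; solving [OH-]² + Kb·[OH-] − Kb·C₀ = 0 exactly:
[OH-] = [−5.9e-05 + √(5.9e-05² + 5.22e-08)]/2 = 8.84 × 10^-5 M
pOH = −log(8.84 × 10^-5) = 4.05; pH = 14.00 − 4.05 = 9.95

pH = 9.95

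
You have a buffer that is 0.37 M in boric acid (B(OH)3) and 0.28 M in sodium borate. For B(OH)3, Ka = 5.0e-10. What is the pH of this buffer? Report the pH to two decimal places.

pKa = −log(5.0 × 10^-10) = 9.301
Using pH = pKa + log([base]/[acid]) with [base]/[acid] = 0.28/0.37:
pH = 9.301 + (-0.121) = 9.18

pH = 9.18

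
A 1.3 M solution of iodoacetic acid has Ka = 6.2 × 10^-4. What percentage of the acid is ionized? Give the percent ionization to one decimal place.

2.2%

ICH2COOH ⇌ ICH2COO- + H+; let x = [H+] at equilibrium.
x ≈ √(Ka·C₀) = √(6.2 × 10^-4 × 1.3) = 2.84 × 10^-2 M
% ionization = x/C₀ × 100% = 2.84 × 10^-2/1.3 × 100% = 2.2%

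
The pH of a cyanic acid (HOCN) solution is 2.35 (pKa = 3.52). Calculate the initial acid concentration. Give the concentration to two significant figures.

C₀ = 7.1 × 10^-2 M

[H+] = 10^(-2.35) = 4.47 × 10^-3 M = x
Ka = 10^(−3.52) = 3.02 × 10^-4
Ka = x²/(C₀ − x) ⇒ C₀ = x + x²/Ka
C₀ = 4.47 × 10^-3 + (4.47 × 10^-3)²/(3.02 × 10^-4) = 7.06 × 10^-2 M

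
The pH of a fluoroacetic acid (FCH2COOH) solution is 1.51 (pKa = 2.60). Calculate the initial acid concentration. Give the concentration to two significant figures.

C₀ = 4.1 × 10^-1 M

[H+] = 10^(-1.51) = 3.09 × 10^-2 M = x
Ka = 10^(−2.60) = 2.51 × 10^-3
Ka = x²/(C₀ − x) ⇒ C₀ = x + x²/Ka
C₀ = 3.09 × 10^-2 + (3.09 × 10^-2)²/(2.51 × 10^-3) = 4.11 × 10^-1 M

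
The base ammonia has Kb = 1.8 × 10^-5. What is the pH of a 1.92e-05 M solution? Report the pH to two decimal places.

NH3 + H2O ⇌ NH4+ + OH-
From the ICE table, Kb = [OH-]²/(1.92e-05 − [OH-]) = 1.8 × 10^-5.
Here C₀/Kb ≈ 1.07, so the small-[OH-] approximation fails. Use the quadratic:
[OH-] = [−1.8e-05 + √(1.8e-05² + 1.38e-09)]/2 = 1.17 × 10^-5 M
pOH = −log(1.17 × 10^-5) = 4.93; pH = 14.00 − 4.93 = 9.07

pH = 9.07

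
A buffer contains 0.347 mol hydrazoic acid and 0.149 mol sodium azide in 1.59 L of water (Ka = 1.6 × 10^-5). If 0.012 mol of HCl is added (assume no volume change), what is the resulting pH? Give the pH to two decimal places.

Added H+ converts N3- to HN3: HN3 → 0.359 mol, N3- → 0.137 mol.
pKa = −log(1.6 × 10^-5) = 4.796
pH = pKa + log([A⁻]/[HA]) = 4.796 + log(0.137/0.359) = 4.796 -0.418

pH = 4.38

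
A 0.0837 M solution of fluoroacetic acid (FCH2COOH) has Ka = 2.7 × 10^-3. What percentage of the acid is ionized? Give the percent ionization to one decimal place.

16.4%

FCH2COOH ⇌ FCH2COO- + H+; let x = [H+] at equilibrium.
Ka = x²/(C₀ − x); solving the quadratic gives x = 1.37 × 10^-2 M.
% ionization = x/C₀ × 100% = 1.37 × 10^-2/0.0837 × 100% = 16.4%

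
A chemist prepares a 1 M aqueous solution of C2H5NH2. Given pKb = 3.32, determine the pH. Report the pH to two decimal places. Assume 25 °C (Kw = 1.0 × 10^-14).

C2H5NH2 + H2O ⇌ C2H5NH3+ + OH-
Kb = 10^(−3.32) = 4.79 × 10^-4
From the ICE table, Kb = [OH-]²/(1 − [OH-]) = 4.79 × 10^-4.
Neglecting [OH-] in the denominator: [OH-] = √(4.79 × 10^-4 × 1) = 2.19 × 10^-2 M
Check: 2.2% ionized — well under 5%, approximation valid.
pOH = 1.66, so pH = 14.00 − pOH = 12.34

pH = 12.34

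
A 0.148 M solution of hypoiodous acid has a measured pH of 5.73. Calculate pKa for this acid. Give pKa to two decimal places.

pKa = 10.63

[H+] = 10^(-5.73) = 1.86 × 10^-6 M
At equilibrium [HA] = 0.148 − 1.86 × 10^-6 = 1.48 × 10^-1 M
Ka = [H+][A-]/[HA] = (1.86 × 10^-6)² / 1.48 × 10^-1 = 2.34 × 10^-11
pKa = -log(2.34 × 10^-11) = 10.63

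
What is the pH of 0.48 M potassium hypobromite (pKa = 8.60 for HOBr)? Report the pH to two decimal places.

pH = 11.14

OBr- is the conjugate base of the weak acid HOBr.
Ka = 10^(−8.60) = 2.51 × 10^-9
Kb = Kw/Ka = 1.0×10^-14 / 2.51 × 10^-9 = 3.98 × 10^-6
From the ICE table, Kb = x²/(0.48 − x) = 3.98 × 10^-6.
Assume x ≪ 0.48: x ≈ √(3.98 × 10^-6 × 0.48) = 1.38 × 10^-3 M
(x/C₀ = 0.29% < 5%, so the approximation holds.)
pOH = −log(1.38 × 10^-3) = 2.86; pH = 14.00 − 2.86 = 11.14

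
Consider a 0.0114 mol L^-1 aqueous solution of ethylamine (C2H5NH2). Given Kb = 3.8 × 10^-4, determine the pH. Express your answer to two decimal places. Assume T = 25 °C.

C2H5NH2 + H2O ⇌ C2H5NH3+ + OH-
From the ICE table, Kb = x²/(0.0114 − x) = 3.8 × 10^-4.
x is not negligible relative to C₀; solve x² + 0.00038·x − 4.33e-06 = 0.
x = (−Kb + √(Kb² + 4·Kb·C₀))/2 = 1.90 × 10^-3 M
pOH = 2.72, so pH = 14.00 − pOH = 11.28

pH = 11.28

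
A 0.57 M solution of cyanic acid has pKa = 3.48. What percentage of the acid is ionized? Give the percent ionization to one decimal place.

HOCN ⇌ OCN- + H+; let x = [H+] at equilibrium.
Ka = 10^(−3.48) = 3.31 × 10^-4
x ≈ √(Ka·C₀) = √(3.31 × 10^-4 × 0.57) = 1.37 × 10^-2 M
Fraction ionized = 1.37 × 10^-2 / 0.57 = 0.0240 → 2.4%

2.4%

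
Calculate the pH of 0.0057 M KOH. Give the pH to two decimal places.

KOH is a strong base; [OH-] = 0.0057 M.
pOH = -log(0.0057) = 2.24
pH = 14.00 - 2.24 = 11.76

pH = 11.76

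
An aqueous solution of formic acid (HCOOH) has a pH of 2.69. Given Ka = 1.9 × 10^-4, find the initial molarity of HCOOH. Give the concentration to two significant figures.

C₀ = 2.4 × 10^-2 M

[H+] = 10^(-2.69) = 2.04 × 10^-3 M = x
Ka = x²/(C₀ − x) ⇒ C₀ = x + x²/Ka
C₀ = 2.04 × 10^-3 + (2.04 × 10^-3)²/(1.9 × 10^-4) = 2.39 × 10^-2 M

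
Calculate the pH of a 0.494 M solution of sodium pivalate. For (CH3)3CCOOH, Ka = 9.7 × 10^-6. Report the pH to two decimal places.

(CH3)3CCOO- is the conjugate base of the weak acid (CH3)3CCOOH.
Kb = Kw/Ka = 1.0×10^-14 / 9.7 × 10^-6 = 1.03 × 10^-9
Let x = [OH-] at equilibrium. Kb = x²/(0.494 − x).
Since Kb ≪ C₀, x ≈ √(Kb·C₀) = 2.26 × 10^-5 M.
pOH = −log(2.26 × 10^-5) = 4.65; pH = 14.00 − 4.65 = 9.35

pH = 9.35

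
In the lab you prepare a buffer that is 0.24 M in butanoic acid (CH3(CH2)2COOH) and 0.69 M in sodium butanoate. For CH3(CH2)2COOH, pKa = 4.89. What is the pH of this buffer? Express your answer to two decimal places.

pH = 5.35

pH = pKa + log([A⁻]/[HA]) = 4.89 + log(0.69/0.24)
pH = 4.89 + (+0.459) = 5.35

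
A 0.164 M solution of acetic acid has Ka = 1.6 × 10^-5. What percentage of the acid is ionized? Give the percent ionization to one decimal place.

CH3COOH ⇌ CH3COO- + H+; let x = [H+] at equilibrium.
x ≈ √(Ka·C₀) = √(1.6 × 10^-5 × 0.164) = 1.62 × 10^-3 M
Fraction ionized = 1.62 × 10^-3 / 0.164 = 0.0099 → 1.0%

1.0%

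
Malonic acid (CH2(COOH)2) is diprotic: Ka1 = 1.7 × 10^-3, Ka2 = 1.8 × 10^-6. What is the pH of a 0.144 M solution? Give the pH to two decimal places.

pH = 1.83

Ka1 ≫ Ka2, so treat the first dissociation as the only significant source of H+.
Ka1 = x²/(0.144 − x) = 1.7 × 10^-3
Solving the quadratic: x = (−Ka1 + √(Ka1² + 4·Ka1·C₀))/2 = 1.48 × 10^-2 M
pH = −log(1.48 × 10^-2) = 1.83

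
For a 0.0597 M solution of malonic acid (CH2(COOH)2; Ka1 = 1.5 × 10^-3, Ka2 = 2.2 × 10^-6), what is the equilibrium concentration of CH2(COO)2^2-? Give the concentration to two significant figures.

First ionization gives [H+] ≈ [CH2(COOH)COO-] = 8.74 × 10^-3 M.
Second step: Ka2 = [H+][CH2(COO)2^2-]/[CH2(COOH)COO-] ≈ [CH2(COO)2^2-] (since [H+] ≈ [CH2(COOH)COO-]).
So [CH2(COO)2^2-] ≈ Ka2.

2.2 × 10^-6 M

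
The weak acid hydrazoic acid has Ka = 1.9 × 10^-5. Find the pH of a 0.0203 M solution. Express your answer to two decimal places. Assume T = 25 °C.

HN3 ⇌ N3- + H+
From the ICE table, Ka = x²/(0.0203 − x) = 1.9 × 10^-5.
Assume x ≪ 0.0203: x ≈ √(1.9 × 10^-5 × 0.0203) = 6.21 × 10^-4 M
(x/C₀ = 3.1% < 5%, so the approximation holds.)
pH = −log(6.21 × 10^-4) = 3.21

pH = 3.21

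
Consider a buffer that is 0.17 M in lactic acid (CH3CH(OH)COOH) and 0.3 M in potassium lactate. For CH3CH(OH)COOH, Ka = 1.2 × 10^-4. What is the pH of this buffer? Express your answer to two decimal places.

pH = 4.17

pKa = −log(1.2 × 10^-4) = 3.921
pH = pKa + log([A⁻]/[HA]) = 3.921 + log(0.3/0.17)
pH = 3.921 + (+0.247) = 4.17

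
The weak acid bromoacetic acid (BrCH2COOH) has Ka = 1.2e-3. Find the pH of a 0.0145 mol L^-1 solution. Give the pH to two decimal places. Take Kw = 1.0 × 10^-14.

pH = 2.44

BrCH2COOH ⇌ BrCH2COO- + H+
From the ICE table, Ka = [H+]²/(0.0145 − [H+]) = 1.2 × 10^-3.
[H+] is not negligible relative to C₀; solve [H+]² + 0.0012·[H+] − 1.74e-05 = 0.
[H+] = [−0.0012 + √(0.0012² + 6.96e-05)]/2 = 3.61 × 10^-3 M
pH = −log(3.61 × 10^-3) = 2.44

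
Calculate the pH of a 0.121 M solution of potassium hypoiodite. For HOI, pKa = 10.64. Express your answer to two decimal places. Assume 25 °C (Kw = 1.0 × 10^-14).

pH = 11.85

OI- is the conjugate base of the weak acid HOI.
Ka = 10^(−10.64) = 2.29 × 10^-11
Kb = Kw/Ka = 1.0×10^-14 / 2.29 × 10^-11 = 4.37 × 10^-4
From the ICE table, Kb = x²/(0.121 − x) = 4.37 × 10^-4.
The 5% rule fails; solving x² + Kb·x − Kb·C₀ = 0 exactly:
x = [−0.000437 + √(0.000437² + 0.000212)]/2 = 7.06 × 10^-3 M
pOH = 2.15, so pH = 14.00 − pOH = 11.85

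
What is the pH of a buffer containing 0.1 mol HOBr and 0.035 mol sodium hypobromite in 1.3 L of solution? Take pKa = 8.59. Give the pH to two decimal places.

pH = pKa + log([A⁻]/[HA]) = 8.59 + log(0.035/0.1)
pH = 8.59 + (-0.456) = 8.13

pH = 8.13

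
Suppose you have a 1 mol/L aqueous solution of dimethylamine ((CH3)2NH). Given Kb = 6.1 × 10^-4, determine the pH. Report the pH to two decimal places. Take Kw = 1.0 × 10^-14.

(CH3)2NH + H2O ⇌ (CH3)2NH2+ + OH-
Kb = [OH-]²/(1 − [OH-]) = 6.1 × 10^-4
Neglecting [OH-] in the denominator: [OH-] = √(6.1 × 10^-4 × 1) = 2.47 × 10^-2 M
([OH-]/C₀ = 2.5% < 5%, so the approximation holds.)
pOH = 1.61, so pH = 14.00 − pOH = 12.39

pH = 12.39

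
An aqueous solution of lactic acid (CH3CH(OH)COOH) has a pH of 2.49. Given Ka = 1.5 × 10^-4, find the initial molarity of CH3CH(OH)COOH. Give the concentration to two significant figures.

[H+] = 10^(-2.49) = 3.24 × 10^-3 M = x
Ka = x²/(C₀ − x) ⇒ C₀ = x + x²/Ka
C₀ = 3.24 × 10^-3 + (3.24 × 10^-3)²/(1.5 × 10^-4) = 7.32 × 10^-2 M

C₀ = 7.3 × 10^-2 M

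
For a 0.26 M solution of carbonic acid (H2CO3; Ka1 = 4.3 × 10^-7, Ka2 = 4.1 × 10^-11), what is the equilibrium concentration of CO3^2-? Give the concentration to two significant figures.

4.1 × 10^-11 M

First ionization gives [H+] ≈ [HCO3-] = 3.34 × 10^-4 M.
Second step: Ka2 = [H+][CO3^2-]/[HCO3-] ≈ [CO3^2-] (since [H+] ≈ [HCO3-]).
So [CO3^2-] ≈ Ka2.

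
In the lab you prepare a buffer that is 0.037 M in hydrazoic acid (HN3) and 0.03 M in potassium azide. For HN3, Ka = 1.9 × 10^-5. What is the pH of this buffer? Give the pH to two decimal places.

pH = 4.63

pKa = −log(1.9 × 10^-5) = 4.721
Using pH = pKa + log([base]/[acid]) with [base]/[acid] = 0.03/0.037:
pH = 4.721 + (-0.091) = 4.63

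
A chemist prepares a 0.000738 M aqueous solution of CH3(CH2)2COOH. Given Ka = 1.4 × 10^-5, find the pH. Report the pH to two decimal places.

pH = 4.02

CH3(CH2)2COOH ⇌ CH3(CH2)2COO- + H+
From the ICE table, Ka = x²/(0.000738 − x) = 1.4 × 10^-5.
Here C₀/Ka ≈ 52.7, so the small-x approximation fails. Use the quadratic:
x = [−1.4e-05 + √(1.4e-05² + 4.13e-08)]/2 = 9.49 × 10^-5 M
pH = −log(9.49 × 10^-5) = 4.02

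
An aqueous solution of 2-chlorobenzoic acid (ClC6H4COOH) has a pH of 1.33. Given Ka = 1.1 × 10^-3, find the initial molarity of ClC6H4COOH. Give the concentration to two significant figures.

C₀ = 2.0 M

[H+] = 10^(-1.33) = 4.68 × 10^-2 M = x
Ka = x²/(C₀ − x) ⇒ C₀ = x + x²/Ka
C₀ = 4.68 × 10^-2 + (4.68 × 10^-2)²/(1.1 × 10^-3) = 2.04 M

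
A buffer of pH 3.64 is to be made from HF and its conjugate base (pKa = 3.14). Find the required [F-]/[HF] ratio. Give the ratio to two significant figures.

ratio = 3.2

pH = pKa + log(r) ⇒ log(r) = 3.64 − 3.14 = +0.50
r = [F-]/[HF] = 10^(+0.50) = 3.16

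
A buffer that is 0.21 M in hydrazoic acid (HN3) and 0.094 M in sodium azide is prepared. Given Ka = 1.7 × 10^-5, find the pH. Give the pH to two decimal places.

pKa = −log(1.7 × 10^-5) = 4.770
Using pH = pKa + log([base]/[acid]) with [base]/[acid] = 0.094/0.21:
pH = 4.770 + (-0.349) = 4.42

pH = 4.42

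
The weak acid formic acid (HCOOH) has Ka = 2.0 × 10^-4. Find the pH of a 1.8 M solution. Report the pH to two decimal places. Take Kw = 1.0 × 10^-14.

pH = 1.72

HCOOH ⇌ HCOO- + H+
From the ICE table, Ka = [H+]²/(1.8 − [H+]) = 2.0 × 10^-4.
Since Ka ≪ C₀, [H+] ≈ √(Ka·C₀) = 1.90 × 10^-2 M.
pH = −log[H+] = −log(1.90 × 10^-2) = 1.72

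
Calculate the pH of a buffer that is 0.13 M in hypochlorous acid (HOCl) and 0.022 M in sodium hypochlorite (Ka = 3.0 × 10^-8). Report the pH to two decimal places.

pKa = −log(3.0 × 10^-8) = 7.523
pH = pKa + log([A⁻]/[HA]) = 7.523 + log(0.022/0.13)
pH = 7.523 + (-0.772) = 6.75

pH = 6.75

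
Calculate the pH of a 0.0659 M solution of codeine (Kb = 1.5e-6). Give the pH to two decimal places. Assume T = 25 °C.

pH = 10.50

C18H21NO3 + H2O ⇌ C18H22NO3+ + OH-
From the ICE table, Kb = [OH-]²/(0.0659 − [OH-]) = 1.5 × 10^-6.
Neglecting [OH-] in the denominator: [OH-] = √(1.5 × 10^-6 × 0.0659) = 3.14 × 10^-4 M
pOH = 3.50, so pH = 14.00 − pOH = 10.50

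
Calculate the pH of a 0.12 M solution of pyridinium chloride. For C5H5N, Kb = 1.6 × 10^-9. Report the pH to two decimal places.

pH = 3.06

C5H5NH+ is the conjugate acid of the weak base C5H5N.
Ka = Kw/Kb = 1.0×10^-14 / 1.6 × 10^-9 = 6.25 × 10^-6
From the ICE table, Ka = [H+]²/(0.12 − [H+]) = 6.25 × 10^-6.
Since Ka ≪ C₀, [H+] ≈ √(Ka·C₀) = 8.66 × 10^-4 M.
Check: 0.72% ionized — well under 5%, approximation valid.
pH = −log[H+] = −log(8.66 × 10^-4) = 3.06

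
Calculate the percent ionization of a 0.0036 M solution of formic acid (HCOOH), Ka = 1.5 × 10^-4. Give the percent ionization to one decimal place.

HCOOH ⇌ HCOO- + H+; let x = [H+] at equilibrium.
Solve x² + 0.00015x − 5.4e-07 = 0 → x = 6.64 × 10^-4 M
% ionization = x/C₀ × 100% = 6.64 × 10^-4/0.0036 × 100% = 18.4%

18.4%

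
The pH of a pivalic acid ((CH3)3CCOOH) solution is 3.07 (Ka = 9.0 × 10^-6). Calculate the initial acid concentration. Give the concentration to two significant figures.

C₀ = 8.1 × 10^-2 M

[H+] = 10^(-3.07) = 8.51 × 10^-4 M = x
Ka = x²/(C₀ − x) ⇒ C₀ = x + x²/Ka
C₀ = 8.51 × 10^-4 + (8.51 × 10^-4)²/(9.0 × 10^-6) = 8.13 × 10^-2 M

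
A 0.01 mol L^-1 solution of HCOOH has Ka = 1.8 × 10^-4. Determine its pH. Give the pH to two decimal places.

pH = 2.90

HCOOH ⇌ HCOO- + H+
Ka = x²/(0.01 − x) = 1.8 × 10^-4
x is not negligible relative to C₀; solve x² + 0.00018·x − 1.8e-06 = 0.
x = [−0.00018 + √(0.00018² + 7.2e-06)]/2 = 1.25 × 10^-3 M
pH = −log(1.25 × 10^-3) = 2.90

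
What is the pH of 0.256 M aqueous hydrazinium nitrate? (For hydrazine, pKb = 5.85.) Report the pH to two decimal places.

pH = 4.37

N2H5+ is the conjugate acid of the weak base N2H4.
Kb = 10^(−5.85) = 1.41 × 10^-6
Ka = Kw/Kb = 1.0×10^-14 / 1.41 × 10^-6 = 7.09 × 10^-9
Ka = [H+]²/(0.256 − [H+]) = 7.09 × 10^-9
Assume [H+] ≪ 0.256: [H+] ≈ √(7.09 × 10^-9 × 0.256) = 4.26 × 10^-5 M
pH = −log(4.26 × 10^-5) = 4.37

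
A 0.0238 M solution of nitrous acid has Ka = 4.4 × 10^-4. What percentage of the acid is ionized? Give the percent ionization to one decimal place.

12.7%

HNO2 ⇌ NO2- + H+; let x = [H+] at equilibrium.
Ka = x²/(C₀ − x); solving the quadratic gives x = 3.02 × 10^-3 M.
Fraction ionized = 3.02 × 10^-3 / 0.0238 = 0.1269 → 12.7%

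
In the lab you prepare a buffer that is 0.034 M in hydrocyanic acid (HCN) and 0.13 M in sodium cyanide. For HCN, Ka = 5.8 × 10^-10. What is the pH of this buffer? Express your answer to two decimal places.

pKa = −log(5.8 × 10^-10) = 9.237
pH = pKa + log([A⁻]/[HA]) = 9.237 + log(0.13/0.034)
pH = 9.237 + (+0.582) = 9.82

pH = 9.82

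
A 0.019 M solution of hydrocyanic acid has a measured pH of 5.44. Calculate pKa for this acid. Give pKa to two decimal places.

[H+] = 10^(-5.44) = 3.63 × 10^-6 M
At equilibrium [HA] = 0.019 − 3.63 × 10^-6 = 1.90 × 10^-2 M
Ka = [H+][A-]/[HA] = (3.63 × 10^-6)² / 1.90 × 10^-2 = 6.94 × 10^-10
pKa = -log(6.94 × 10^-10) = 9.16

pKa = 9.16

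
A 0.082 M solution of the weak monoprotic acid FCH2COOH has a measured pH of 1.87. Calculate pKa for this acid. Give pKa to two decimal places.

[H+] = 10^(-1.87) = 1.35 × 10^-2 M
At equilibrium [HA] = 0.082 − 1.35 × 10^-2 = 6.85 × 10^-2 M
Ka = [H+][A-]/[HA] = (1.35 × 10^-2)² / 6.85 × 10^-2 = 2.66 × 10^-3
pKa = -log(2.66 × 10^-3) = 2.58

pKa = 2.58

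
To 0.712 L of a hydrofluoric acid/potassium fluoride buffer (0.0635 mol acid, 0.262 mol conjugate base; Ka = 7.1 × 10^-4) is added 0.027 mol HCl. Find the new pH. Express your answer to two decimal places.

Added H+ converts F- to HF: HF → 0.0905 mol, F- → 0.235 mol.
pKa = −log(7.1 × 10^-4) = 3.149
Henderson–Hasselbalch with mole ratio 0.235/0.0905: pH = 3.149 + (+0.414)

pH = 3.56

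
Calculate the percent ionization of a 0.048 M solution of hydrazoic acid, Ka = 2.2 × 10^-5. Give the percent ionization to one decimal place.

2.1%

HN3 ⇌ N3- + H+; let x = [H+] at equilibrium.
x ≈ √(Ka·C₀) = √(2.2 × 10^-5 × 0.048) = 1.03 × 10^-3 M
Fraction ionized = 1.03 × 10^-3 / 0.048 = 0.0215 → 2.1%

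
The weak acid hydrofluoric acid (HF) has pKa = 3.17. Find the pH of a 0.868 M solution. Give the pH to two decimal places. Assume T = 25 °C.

HF ⇌ F- + H+
Ka = 10^(−3.17) = 6.76 × 10^-4
From the ICE table, Ka = x²/(0.868 − x) = 6.76 × 10^-4.
Since Ka ≪ C₀, x ≈ √(Ka·C₀) = 2.42 × 10^-2 M.
(x/C₀ = 2.8% < 5%, so the approximation holds.)
pH = −log(2.42 × 10^-2) = 1.62

pH = 1.62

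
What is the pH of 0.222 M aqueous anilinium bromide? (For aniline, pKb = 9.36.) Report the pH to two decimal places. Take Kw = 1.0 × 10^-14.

pH = 2.65

C6H5NH3+ is the conjugate acid of the weak base C6H5NH2.
Kb = 10^(−9.36) = 4.37 × 10^-10
Ka = Kw/Kb = 1.0×10^-14 / 4.37 × 10^-10 = 2.29 × 10^-5
From the ICE table, Ka = [H+]²/(0.222 − [H+]) = 2.29 × 10^-5.
Since Ka ≪ C₀, [H+] ≈ √(Ka·C₀) = 2.25 × 10^-3 M.
Check: 1% ionized — well under 5%, approximation valid.
pH = −log(2.25 × 10^-3) = 2.65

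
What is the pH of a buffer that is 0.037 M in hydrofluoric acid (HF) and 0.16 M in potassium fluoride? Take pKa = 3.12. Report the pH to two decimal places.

pH = 3.76

Henderson–Hasselbalch: pH = pKa + log([F-]/[HF]) = 3.12 + log(0.16/0.037)
pH = 3.12 + (+0.636) = 3.76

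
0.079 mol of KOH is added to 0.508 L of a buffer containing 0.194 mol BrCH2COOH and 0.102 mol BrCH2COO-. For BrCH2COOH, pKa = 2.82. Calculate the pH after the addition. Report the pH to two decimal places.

pH = 3.02

OH- converts BrCH2COOH to BrCH2COO-: BrCH2COOH → 0.115 mol, BrCH2COO- → 0.181 mol.
Henderson–Hasselbalch with mole ratio 0.181/0.115: pH = 2.82 + (+0.197)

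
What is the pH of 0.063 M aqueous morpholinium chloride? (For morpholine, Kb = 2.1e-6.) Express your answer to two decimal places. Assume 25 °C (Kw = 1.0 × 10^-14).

C4H8ONH2+ is the conjugate acid of the weak base C4H8ONH.
Ka = Kw/Kb = 1.0×10^-14 / 2.1 × 10^-6 = 4.76 × 10^-9
Ka = x²/(0.063 − x) = 4.76 × 10^-9
Assume x ≪ 0.063: x ≈ √(4.76 × 10^-9 × 0.063) = 1.73 × 10^-5 M
pH = −log[H+] = −log(1.73 × 10^-5) = 4.76

pH = 4.76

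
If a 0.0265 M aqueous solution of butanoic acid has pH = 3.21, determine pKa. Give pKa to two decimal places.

[H+] = 10^(-3.21) = 6.17 × 10^-4 M
At equilibrium [HA] = 0.0265 − 6.17 × 10^-4 = 2.59 × 10^-2 M
Ka = [H+][A-]/[HA] = (6.17 × 10^-4)² / 2.59 × 10^-2 = 1.47 × 10^-5
pKa = -log(1.47 × 10^-5) = 4.83

pKa = 4.83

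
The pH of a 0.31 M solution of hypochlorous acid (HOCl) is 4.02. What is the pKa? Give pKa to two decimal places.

pKa = 7.53

[H+] = 10^(-4.02) = 9.55 × 10^-5 M
At equilibrium [HA] = 0.31 − 9.55 × 10^-5 = 3.10 × 10^-1 M
Ka = [H+][A-]/[HA] = (9.55 × 10^-5)² / 3.10 × 10^-1 = 2.94 × 10^-8
pKa = -log(2.94 × 10^-8) = 7.53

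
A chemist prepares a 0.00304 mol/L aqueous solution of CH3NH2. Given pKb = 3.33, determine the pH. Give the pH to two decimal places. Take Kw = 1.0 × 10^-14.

pH = 10.99

CH3NH2 + H2O ⇌ CH3NH3+ + OH-
Kb = 10^(−3.33) = 4.68 × 10^-4
From the ICE table, Kb = [OH-]²/(0.00304 − [OH-]) = 4.68 × 10^-4.
Here C₀/Kb ≈ 6.5, so the small-[OH-] approximation fails. Use the quadratic:
[OH-] = [−0.000468 + √(0.000468² + 5.69e-06)]/2 = 9.82 × 10^-4 M
pOH = 3.01, so pH = 14.00 − pOH = 10.99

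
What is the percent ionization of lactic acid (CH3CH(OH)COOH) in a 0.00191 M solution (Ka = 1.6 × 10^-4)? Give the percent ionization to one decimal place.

CH3CH(OH)COOH ⇌ CH3CH(OH)COO- + H+; let x = [H+] at equilibrium.
Ka = x²/(C₀ − x); solving the quadratic gives x = 4.79 × 10^-4 M.
Fraction ionized = 4.79 × 10^-4 / 0.00191 = 0.2508 → 25.1%

25.1%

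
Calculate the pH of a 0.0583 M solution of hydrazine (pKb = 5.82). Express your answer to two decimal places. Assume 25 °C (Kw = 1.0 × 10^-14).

N2H4 + H2O ⇌ N2H5+ + OH-
Kb = 10^(−5.82) = 1.51 × 10^-6
Kb = x²/(0.0583 − x) = 1.51 × 10^-6
Assume x ≪ 0.0583: x ≈ √(1.51 × 10^-6 × 0.0583) = 2.97 × 10^-4 M
(x/C₀ = 0.51% < 5%, so the approximation holds.)
pOH = −log(2.97 × 10^-4) = 3.53; pH = 14.00 − 3.53 = 10.47

pH = 10.47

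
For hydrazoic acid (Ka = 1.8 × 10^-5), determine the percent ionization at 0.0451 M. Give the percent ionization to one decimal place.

HN3 ⇌ N3- + H+; let x = [H+] at equilibrium.
x ≈ √(Ka·C₀) = √(1.8 × 10^-5 × 0.0451) = 9.01 × 10^-4 M
% ionization = x/C₀ × 100% = 9.01 × 10^-4/0.0451 × 100% = 2.0%

2.0%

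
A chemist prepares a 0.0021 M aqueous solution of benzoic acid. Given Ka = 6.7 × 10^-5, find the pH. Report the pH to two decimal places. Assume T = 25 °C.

C6H5COOH ⇌ C6H5COO- + H+
From the ICE table, Ka = [H+]²/(0.0021 − [H+]) = 6.7 × 10^-5.
[H+] is not negligible relative to C₀; solve [H+]² + 6.7e-05·[H+] − 1.41e-07 = 0.
[H+] = (−Ka + √(Ka² + 4·Ka·C₀))/2 = 3.43 × 10^-4 M
pH = −log(3.43 × 10^-4) = 3.46

pH = 3.46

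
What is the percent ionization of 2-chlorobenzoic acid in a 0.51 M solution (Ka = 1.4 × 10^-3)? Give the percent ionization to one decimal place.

5.1%

ClC6H4COOH ⇌ ClC6H4COO- + H+; let x = [H+] at equilibrium.
Ka = x²/(C₀ − x); solving the quadratic gives x = 2.60 × 10^-2 M.
% ionization = x/C₀ × 100% = 2.60 × 10^-2/0.51 × 100% = 5.1%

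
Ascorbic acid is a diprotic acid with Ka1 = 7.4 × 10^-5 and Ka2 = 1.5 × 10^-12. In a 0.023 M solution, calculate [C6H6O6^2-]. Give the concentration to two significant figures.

1.5 × 10^-12 M

First ionization gives [H+] ≈ [HC6H6O6-] = 1.27 × 10^-3 M.
Second step: Ka2 = [H+][C6H6O6^2-]/[HC6H6O6-] ≈ [C6H6O6^2-] (since [H+] ≈ [HC6H6O6-]).
So [C6H6O6^2-] ≈ Ka2.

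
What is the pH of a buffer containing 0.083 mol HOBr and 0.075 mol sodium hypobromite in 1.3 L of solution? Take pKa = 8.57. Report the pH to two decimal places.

pH = 8.53

Using pH = pKa + log([base]/[acid]) with [base]/[acid] = 0.075/0.083:
pH = 8.57 + (-0.044) = 8.53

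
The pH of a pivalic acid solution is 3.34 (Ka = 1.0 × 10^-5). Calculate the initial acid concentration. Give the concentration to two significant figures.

C₀ = 2.1 × 10^-2 M

[H+] = 10^(-3.34) = 4.57 × 10^-4 M = x
Ka = x²/(C₀ − x) ⇒ C₀ = x + x²/Ka
C₀ = 4.57 × 10^-4 + (4.57 × 10^-4)²/(1.0 × 10^-5) = 2.13 × 10^-2 M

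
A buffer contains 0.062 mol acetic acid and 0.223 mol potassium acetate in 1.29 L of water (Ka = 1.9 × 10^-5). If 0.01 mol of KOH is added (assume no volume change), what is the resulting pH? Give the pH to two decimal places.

pH = 5.37

OH- converts CH3COOH to CH3COO-: CH3COOH → 0.052 mol, CH3COO- → 0.233 mol.
pKa = −log(1.9 × 10^-5) = 4.721
pH = pKa + log(n_CH3COO-/n_CH3COOH) = 4.721 + log(0.233/0.052) = 4.721 + (+0.651)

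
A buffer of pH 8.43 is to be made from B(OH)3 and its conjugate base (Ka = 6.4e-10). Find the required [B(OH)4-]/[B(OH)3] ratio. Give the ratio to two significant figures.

pKa = -log(6.4 × 10^-10) = 9.194
pH = pKa + log(r) ⇒ log(r) = 8.43 − 9.194 = -0.764
r = [B(OH)4-]/[B(OH)3] = 10^(-0.764) = 0.172

ratio = 0.17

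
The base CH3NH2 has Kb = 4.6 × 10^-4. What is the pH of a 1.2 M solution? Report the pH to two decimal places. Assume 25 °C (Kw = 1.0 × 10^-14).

pH = 12.37

CH3NH2 + H2O ⇌ CH3NH3+ + OH-
Kb = [OH-]²/(1.2 − [OH-]) = 4.6 × 10^-4
Assume [OH-] ≪ 1.2: [OH-] ≈ √(4.6 × 10^-4 × 1.2) = 2.35 × 10^-2 M
([OH-]/C₀ = 2% < 5%, so the approximation holds.)
pOH = −log(2.35 × 10^-2) = 1.63; pH = 14.00 − 1.63 = 12.37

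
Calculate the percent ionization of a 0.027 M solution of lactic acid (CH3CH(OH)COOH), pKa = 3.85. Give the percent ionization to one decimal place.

7.0%

CH3CH(OH)COOH ⇌ CH3CH(OH)COO- + H+; let x = [H+] at equilibrium.
Ka = 10^(−3.85) = 1.41 × 10^-4
Ka = x²/(C₀ − x); solving the quadratic gives x = 1.88 × 10^-3 M.
% ionization = x/C₀ × 100% = 1.88 × 10^-3/0.027 × 100% = 7.0%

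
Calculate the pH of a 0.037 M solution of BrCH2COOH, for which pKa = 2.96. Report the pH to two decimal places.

pH = 2.23

BrCH2COOH ⇌ BrCH2COO- + H+
Ka = 10^(−2.96) = 1.10 × 10^-3
Let x = [H+] at equilibrium. Ka = x²/(0.037 − x).
Here C₀/Ka ≈ 33.6, so the small-x approximation fails. Use the quadratic:
x = (−Ka + √(Ka² + 4·Ka·C₀))/2 = 5.85 × 10^-3 M
pH = −log[H+] = −log(5.85 × 10^-3) = 2.23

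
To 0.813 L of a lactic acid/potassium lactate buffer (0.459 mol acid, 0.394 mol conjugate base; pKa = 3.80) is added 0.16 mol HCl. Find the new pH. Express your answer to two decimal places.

After neutralization: n(CH3CH(OH)COOH) = 0.619 mol, n(CH3CH(OH)COO-) = 0.234 mol.
pH = pKa + log(n_CH3CH(OH)COO-/n_CH3CH(OH)COOH) = 3.80 + log(0.234/0.619) = 3.80 + (-0.422)

pH = 3.38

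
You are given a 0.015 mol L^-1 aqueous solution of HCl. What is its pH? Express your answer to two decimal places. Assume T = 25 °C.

HCl is a strong acid and dissociates completely, so [H+] = 0.015 M.
pH = -log(0.015) = 1.82

pH = 1.82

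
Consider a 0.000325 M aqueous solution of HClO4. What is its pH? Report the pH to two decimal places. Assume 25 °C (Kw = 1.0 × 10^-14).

pH = 3.49

HClO4 is a strong acid and dissociates completely, so [H+] = 0.000325 M.
pH = -log(0.000325) = 3.49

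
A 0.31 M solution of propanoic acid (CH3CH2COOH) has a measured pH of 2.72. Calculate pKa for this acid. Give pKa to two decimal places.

[H+] = 10^(-2.72) = 1.91 × 10^-3 M
At equilibrium [HA] = 0.31 − 1.91 × 10^-3 = 3.08 × 10^-1 M
Ka = [H+][A-]/[HA] = (1.91 × 10^-3)² / 3.08 × 10^-1 = 1.18 × 10^-5
pKa = -log(1.18 × 10^-5) = 4.93

pKa = 4.93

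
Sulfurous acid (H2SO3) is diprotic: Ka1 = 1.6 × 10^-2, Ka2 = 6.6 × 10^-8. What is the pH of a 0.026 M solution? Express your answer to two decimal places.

pH = 1.86

Ka1 ≫ Ka2, so treat the first dissociation as the only significant source of H+.
Ka1 = x²/(0.026 − x) = 1.6 × 10^-2
Solving the quadratic: x = (−Ka1 + √(Ka1² + 4·Ka1·C₀))/2 = 1.39 × 10^-2 M
pH = −log(1.39 × 10^-2) = 1.86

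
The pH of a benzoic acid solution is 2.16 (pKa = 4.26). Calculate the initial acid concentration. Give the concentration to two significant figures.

C₀ = 8.8 × 10^-1 M

[H+] = 10^(-2.16) = 6.92 × 10^-3 M = x
Ka = 10^(−4.26) = 5.50 × 10^-5
Ka = x²/(C₀ − x) ⇒ C₀ = x + x²/Ka
C₀ = 6.92 × 10^-3 + (6.92 × 10^-3)²/(5.50 × 10^-5) = 8.78 × 10^-1 M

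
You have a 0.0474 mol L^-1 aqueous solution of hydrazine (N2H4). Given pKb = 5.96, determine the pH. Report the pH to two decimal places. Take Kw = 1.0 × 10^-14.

N2H4 + H2O ⇌ N2H5+ + OH-
Kb = 10^(−5.96) = 1.10 × 10^-6
Kb = [OH-]²/(0.0474 − [OH-]) = 1.10 × 10^-6
Assume [OH-] ≪ 0.0474: [OH-] ≈ √(1.10 × 10^-6 × 0.0474) = 2.28 × 10^-4 M
pOH = −log(2.28 × 10^-4) = 3.64; pH = 14.00 − 3.64 = 10.36

pH = 10.36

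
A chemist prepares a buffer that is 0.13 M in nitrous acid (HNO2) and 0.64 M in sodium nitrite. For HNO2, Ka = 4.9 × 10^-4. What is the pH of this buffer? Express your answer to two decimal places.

pH = 4.00

pKa = −log(4.9 × 10^-4) = 3.310
Henderson–Hasselbalch: pH = pKa + log([NO2-]/[HNO2]) = 3.310 + log(0.64/0.13)
pH = 3.310 + (+0.692) = 4.00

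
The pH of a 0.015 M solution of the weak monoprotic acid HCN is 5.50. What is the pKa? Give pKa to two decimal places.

pKa = 9.18

[H+] = 10^(-5.50) = 3.16 × 10^-6 M
At equilibrium [HA] = 0.015 − 3.16 × 10^-6 = 1.50 × 10^-2 M
Ka = [H+][A-]/[HA] = (3.16 × 10^-6)² / 1.50 × 10^-2 = 6.66 × 10^-10
pKa = -log(6.66 × 10^-10) = 9.18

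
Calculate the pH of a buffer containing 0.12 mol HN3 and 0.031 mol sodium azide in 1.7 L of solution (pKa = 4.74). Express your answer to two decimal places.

pH = 4.15

Using pH = pKa + log([base]/[acid]) with [base]/[acid] = 0.031/0.12:
pH = 4.74 + (-0.588) = 4.15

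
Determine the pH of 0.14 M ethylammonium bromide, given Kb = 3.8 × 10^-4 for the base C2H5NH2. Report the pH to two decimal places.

pH = 5.72

C2H5NH3+ is the conjugate acid of the weak base C2H5NH2.
Ka = Kw/Kb = 1.0×10^-14 / 3.8 × 10^-4 = 2.63 × 10^-11
From the ICE table, Ka = [H+]²/(0.14 − [H+]) = 2.63 × 10^-11.
Neglecting [H+] in the denominator: [H+] = √(2.63 × 10^-11 × 0.14) = 1.92 × 10^-6 M
Check: 0.0014% ionized — well under 5%, approximation valid.
pH = −log[H+] = −log(1.92 × 10^-6) = 5.72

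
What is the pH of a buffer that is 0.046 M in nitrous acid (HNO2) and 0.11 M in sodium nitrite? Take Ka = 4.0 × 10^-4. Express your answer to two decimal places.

pH = 3.78

pKa = −log(4.0 × 10^-4) = 3.398
Using pH = pKa + log([base]/[acid]) with [base]/[acid] = 0.11/0.046:
pH = 3.398 + (+0.379) = 3.78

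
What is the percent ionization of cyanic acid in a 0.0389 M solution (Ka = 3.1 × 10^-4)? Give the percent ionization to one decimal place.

HOCN ⇌ OCN- + H+; let x = [H+] at equilibrium.
Ka = x²/(C₀ − x); solving the quadratic gives x = 3.32 × 10^-3 M.
% ionization = x/C₀ × 100% = 3.32 × 10^-3/0.0389 × 100% = 8.5%

8.5%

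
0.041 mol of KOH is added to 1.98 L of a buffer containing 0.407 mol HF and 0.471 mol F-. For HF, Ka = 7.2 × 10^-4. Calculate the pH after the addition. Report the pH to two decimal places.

pH = 3.29

After neutralization: n(HF) = 0.366 mol, n(F-) = 0.512 mol.
pKa = −log(7.2 × 10^-4) = 3.143
Henderson–Hasselbalch with mole ratio 0.512/0.366: pH = 3.143 + (+0.146)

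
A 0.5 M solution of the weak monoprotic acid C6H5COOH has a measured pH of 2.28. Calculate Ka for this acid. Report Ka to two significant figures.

[H+] = 10^(-2.28) = 5.25 × 10^-3 M
At equilibrium [HA] = 0.5 − 5.25 × 10^-3 = 4.95 × 10^-1 M
Ka = [H+][A-]/[HA] = (5.25 × 10^-3)² / 4.95 × 10^-1 = 5.6 × 10^-5

Ka = 5.6 × 10^-5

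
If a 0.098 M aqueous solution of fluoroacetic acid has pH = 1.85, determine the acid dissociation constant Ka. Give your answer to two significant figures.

Ka = 2.4 × 10^-3

[H+] = 10^(-1.85) = 1.41 × 10^-2 M
At equilibrium [HA] = 0.098 − 1.41 × 10^-2 = 8.39 × 10^-2 M
Ka = [H+][A-]/[HA] = (1.41 × 10^-2)² / 8.39 × 10^-2 = 2.4 × 10^-3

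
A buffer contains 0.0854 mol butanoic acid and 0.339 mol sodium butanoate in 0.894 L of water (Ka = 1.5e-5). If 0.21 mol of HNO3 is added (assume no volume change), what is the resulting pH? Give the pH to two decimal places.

After neutralization: n(CH3(CH2)2COOH) = 0.295 mol, n(CH3(CH2)2COO-) = 0.129 mol.
pKa = −log(1.5 × 10^-5) = 4.824
pH = pKa + log(n_CH3(CH2)2COO-/n_CH3(CH2)2COOH) = 4.824 + log(0.129/0.295) = 4.824 + (-0.359)

pH = 4.46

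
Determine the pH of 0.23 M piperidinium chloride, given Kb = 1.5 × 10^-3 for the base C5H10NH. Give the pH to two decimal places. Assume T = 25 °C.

pH = 5.91

C5H10NH2+ is the conjugate acid of the weak base C5H10NH.
Ka = Kw/Kb = 1.0×10^-14 / 1.5 × 10^-3 = 6.67 × 10^-12
Ka = [H+]²/(0.23 − [H+]) = 6.67 × 10^-12
Assume [H+] ≪ 0.23: [H+] ≈ √(6.67 × 10^-12 × 0.23) = 1.24 × 10^-6 M
Check: 0.00054% ionized — well under 5%, approximation valid.
pH = −log[H+] = −log(1.24 × 10^-6) = 5.91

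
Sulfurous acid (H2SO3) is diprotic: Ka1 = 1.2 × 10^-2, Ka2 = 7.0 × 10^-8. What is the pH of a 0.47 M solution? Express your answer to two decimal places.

pH = 1.16

Ka1 ≫ Ka2, so treat the first dissociation as the only significant source of H+.
Ka1 = x²/(0.47 − x) = 1.2 × 10^-2
Solving the quadratic: x = (−Ka1 + √(Ka1² + 4·Ka1·C₀))/2 = 6.93 × 10^-2 M
pH = −log(6.93 × 10^-2) = 1.16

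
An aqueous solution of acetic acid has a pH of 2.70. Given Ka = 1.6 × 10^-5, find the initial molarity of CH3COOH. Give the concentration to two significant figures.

C₀ = 2.5 × 10^-1 M

[H+] = 10^(-2.70) = 2.00 × 10^-3 M = x
Ka = x²/(C₀ − x) ⇒ C₀ = x + x²/Ka
C₀ = 2.00 × 10^-3 + (2.00 × 10^-3)²/(1.6 × 10^-5) = 2.52 × 10^-1 M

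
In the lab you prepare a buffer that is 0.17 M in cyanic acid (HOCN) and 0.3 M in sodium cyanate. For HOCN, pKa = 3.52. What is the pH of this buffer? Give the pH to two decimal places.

pH = pKa + log([A⁻]/[HA]) = 3.52 + log(0.3/0.17)
pH = 3.52 + (+0.247) = 3.77

pH = 3.77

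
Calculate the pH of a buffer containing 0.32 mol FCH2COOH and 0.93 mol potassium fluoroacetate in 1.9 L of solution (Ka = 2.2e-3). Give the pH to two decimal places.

pH = 3.12

pKa = −log(2.2 × 10^-3) = 2.658
pH = pKa + log([A⁻]/[HA]) = 2.658 + log(0.93/0.32)
pH = 2.658 + (+0.463) = 3.12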